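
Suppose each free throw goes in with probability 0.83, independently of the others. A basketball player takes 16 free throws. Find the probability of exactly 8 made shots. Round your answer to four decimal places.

X ~ Binomial(n=16, p=0.83).
P(X=8) = C(16,8) · p^8 · (1−p)^8
= 12870 · 0.22523 · 6.9758e-07 = 0.002022

0.0020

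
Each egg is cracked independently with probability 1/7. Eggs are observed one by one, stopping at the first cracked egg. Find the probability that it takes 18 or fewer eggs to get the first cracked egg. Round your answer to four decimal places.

0.9376

Y = number of eggs to the first success; geometric, p = 0.142857.
P(Y ≤ 18) = 1 − (1−p)^18 = 1 − 0.062367 = 0.937633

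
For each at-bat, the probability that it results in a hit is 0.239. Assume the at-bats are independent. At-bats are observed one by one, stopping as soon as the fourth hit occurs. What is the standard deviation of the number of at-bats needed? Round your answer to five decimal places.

Y = total at-bats until the fourth success; negative binomial with r=4, p=0.239.
SD(Y) = √[r(1−p)/p²] = √(53.2903836) = 7.3000263

7.30003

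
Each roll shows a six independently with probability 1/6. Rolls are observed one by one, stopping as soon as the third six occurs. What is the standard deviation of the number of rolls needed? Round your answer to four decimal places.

9.4868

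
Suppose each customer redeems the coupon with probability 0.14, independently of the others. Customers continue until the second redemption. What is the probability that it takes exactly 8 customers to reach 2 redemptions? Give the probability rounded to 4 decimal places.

Y = trial on which the second success occurs; negative binomial, r=2, p=0.14.
P(Y=8) = C(7,1) · p^2 · (1−p)^6
= 7 · 0.0196 · 0.40457 = 0.055507

0.0555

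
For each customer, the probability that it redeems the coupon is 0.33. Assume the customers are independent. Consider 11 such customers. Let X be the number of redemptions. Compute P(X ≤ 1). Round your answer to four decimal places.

X ~ Binomial(11, 0.33); P(X ≤ 1) = Σ C(11,k) p^k (1−p)^(11−k) over k:
  k=0: C(11,0)·0.33^0·0.67^11 = 0.012213
  k=1: C(11,1)·0.33^1·0.67^10 = 0.066169
Total = 0.078382

0.0784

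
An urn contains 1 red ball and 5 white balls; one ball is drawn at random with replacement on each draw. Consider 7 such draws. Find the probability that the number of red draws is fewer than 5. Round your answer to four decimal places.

X ~ Binomial(7, 0.166667); P(X ≤ 4) = Σ C(7,k) p^k (1−p)^(7−k) over k:
  k=0: C(7,0)·0.166667^0·0.833333^7 = 0.279082
  k=1: C(7,1)·0.166667^1·0.833333^6 = 0.390714
  k=2: C(7,2)·0.166667^2·0.833333^5 = 0.234429
  k=3: C(7,3)·0.166667^3·0.833333^4 = 0.078143
  k=4: C(7,4)·0.166667^4·0.833333^3 = 0.015629
Total = 0.997996

0.9980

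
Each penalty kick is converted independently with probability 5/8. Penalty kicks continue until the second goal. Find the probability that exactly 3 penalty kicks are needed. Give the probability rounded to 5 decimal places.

0.29297

Y = trial on which the second success occurs; negative binomial, r=2, p=0.625.
P(Y=3) = C(2,1) · p^2 · (1−p)^1
= 2 · 0.39062 · 0.375 = 0.2929688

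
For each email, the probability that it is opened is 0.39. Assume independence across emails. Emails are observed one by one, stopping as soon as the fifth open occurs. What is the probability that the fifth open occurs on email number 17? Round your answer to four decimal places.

Y = trial on which the fifth success occurs; negative binomial, r=5, p=0.39.
P(Y=17) = C(16,4) · p^5 · (1−p)^12
= 1820 · 0.0090224 · 0.0026543 = 0.043587

0.0436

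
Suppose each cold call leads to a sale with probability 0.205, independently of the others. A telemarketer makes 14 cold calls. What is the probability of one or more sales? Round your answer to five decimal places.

0.95972

P(at least one) = 1 − P(none) = 1 − (1 − 0.205)^14
= 1 − 0.0402847 = 0.9597153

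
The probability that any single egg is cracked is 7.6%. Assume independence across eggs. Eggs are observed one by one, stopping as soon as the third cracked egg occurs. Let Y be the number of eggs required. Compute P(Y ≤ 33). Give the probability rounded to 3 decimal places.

0.463

Finishing within 33 eggs ⇔ at least 3 successes in the first 33. With X ~ Binomial(33, 0.076), P(Y ≤ 33) = 1 − P(X ≤ 2).
  k=0: C(33,0)·0.076^0·0.924^33 = 0.07365
  k=1: C(33,1)·0.076^1·0.924^32 = 0.19991
  k=2: C(33,2)·0.076^2·0.924^31 = 0.26308
1 − 0.53664 = 0.46336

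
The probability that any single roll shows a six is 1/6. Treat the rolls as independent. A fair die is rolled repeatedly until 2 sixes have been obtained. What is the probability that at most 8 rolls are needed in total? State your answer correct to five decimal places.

0.39532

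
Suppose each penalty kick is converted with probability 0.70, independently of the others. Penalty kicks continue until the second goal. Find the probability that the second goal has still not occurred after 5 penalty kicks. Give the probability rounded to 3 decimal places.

0.031

Needing more than 5 penalty kicks ⇔ fewer than 2 successes in the first 5. With X ~ Binomial(5, 0.70), P(Y > 5) = P(X ≤ 1).
  k=0: C(5,0)·0.70^0·0.30^5 = 0.00243
  k=1: C(5,1)·0.70^1·0.30^4 = 0.02835
P(X ≤ 1) = 0.03078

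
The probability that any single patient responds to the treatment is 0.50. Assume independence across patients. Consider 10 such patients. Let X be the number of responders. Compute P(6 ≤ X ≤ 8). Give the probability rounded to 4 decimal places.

X ~ Binomial(10, 0.50); P(6 ≤ X ≤ 8) = Σ C(10,k) p^k (1−p)^(10−k) over k:
  k=6: C(10,6)·0.50^6·0.50^4 = 0.205078
  k=7: C(10,7)·0.50^7·0.50^3 = 0.117188
  k=8: C(10,8)·0.50^8·0.50^2 = 0.043945
Total = 0.366211

0.3662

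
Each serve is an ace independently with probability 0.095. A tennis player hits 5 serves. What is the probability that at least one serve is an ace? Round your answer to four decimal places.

P(at least one) = 1 − P(none) = 1 − (1 − 0.095)^5
= 1 − 0.607076 = 0.392924

0.3929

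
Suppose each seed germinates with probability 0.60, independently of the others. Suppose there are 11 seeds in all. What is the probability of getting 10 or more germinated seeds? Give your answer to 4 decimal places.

X ~ Binomial(11, 0.60); P(X ≥ 10) = Σ C(11,k) p^k (1−p)^(11−k) over k:
  k=10: C(11,10)·0.60^10·0.40^1 = 0.026605
  k=11: C(11,11)·0.60^11·0.40^0 = 0.003628
Total = 0.030233

0.0302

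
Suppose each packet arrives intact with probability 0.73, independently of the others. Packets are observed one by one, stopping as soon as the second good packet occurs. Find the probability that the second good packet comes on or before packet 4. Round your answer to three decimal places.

Finishing within 4 packets ⇔ at least 2 successes in the first 4. With X ~ Binomial(4, 0.73), P(Y ≤ 4) = 1 − P(X ≤ 1).
  k=0: C(4,0)·0.73^0·0.27^4 = 0.00531
  k=1: C(4,1)·0.73^1·0.27^3 = 0.05747
1 − 0.06279 = 0.93721

0.937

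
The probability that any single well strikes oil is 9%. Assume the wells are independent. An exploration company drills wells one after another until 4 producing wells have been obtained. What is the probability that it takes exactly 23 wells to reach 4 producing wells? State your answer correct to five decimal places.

0.01684

Y = trial on which the fourth success occurs; negative binomial, r=4, p=0.09.
P(Y=23) = C(22,3) · p^4 · (1−p)^19
= 1540 · 6.561e-05 · 0.16664 = 0.0168375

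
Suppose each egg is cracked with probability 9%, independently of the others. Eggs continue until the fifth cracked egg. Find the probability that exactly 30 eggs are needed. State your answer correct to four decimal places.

Y = trial on which the fifth success occurs; negative binomial, r=5, p=0.09.
P(Y=30) = C(29,4) · p^5 · (1−p)^25
= 23751 · 5.9049e-06 · 0.094631 = 0.013272

0.0133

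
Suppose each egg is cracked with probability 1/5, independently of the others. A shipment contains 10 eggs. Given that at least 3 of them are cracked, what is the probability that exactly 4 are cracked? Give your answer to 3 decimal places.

X ~ Binomial(10, 0.20). Want P(X=4 | X≥3) = P(X=4) / P(X≥3).
P(X=4) = C(10,4)·0.20^4·0.80^6 = 0.08808
P(X≥3) = 1 − 0.10737 − 0.26844 − 0.30199 = 0.32220
Ratio = 0.08808 / 0.32220 = 0.27337

0.273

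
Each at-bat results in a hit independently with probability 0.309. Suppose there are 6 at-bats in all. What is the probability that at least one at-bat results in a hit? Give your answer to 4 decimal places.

P(at least one) = 1 − P(none) = 1 − (1 − 0.309)^6
= 1 − 0.108860 = 0.891140

0.8911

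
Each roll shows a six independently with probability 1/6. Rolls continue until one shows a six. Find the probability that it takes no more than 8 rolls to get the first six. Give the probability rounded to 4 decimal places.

Y = number of rolls to the first success; geometric, p = 0.166667.
P(Y ≤ 8) = 1 − (1−p)^8 = 1 − 0.232568 = 0.767432

0.7674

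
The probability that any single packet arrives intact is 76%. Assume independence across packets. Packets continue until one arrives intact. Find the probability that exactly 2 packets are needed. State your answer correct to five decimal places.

0.18240

Geometric (trials to first success), p = 0.76.
P(Y = 2) = (1−p)^1 · p = 0.24 · 0.76 = 0.1824000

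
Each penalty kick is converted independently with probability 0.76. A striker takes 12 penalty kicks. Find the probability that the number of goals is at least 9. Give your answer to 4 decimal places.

0.6795

X ~ Binomial(12, 0.76); P(X ≥ 9) = Σ C(12,k) p^k (1−p)^(12−k) over k:
  k=9: C(12,9)·0.76^9·0.24^3 = 0.257264
  k=10: C(12,10)·0.76^10·0.24^2 = 0.244401
  k=11: C(12,11)·0.76^11·0.24^1 = 0.140716
  k=12: C(12,12)·0.76^12·0.24^0 = 0.037133
Total = 0.679513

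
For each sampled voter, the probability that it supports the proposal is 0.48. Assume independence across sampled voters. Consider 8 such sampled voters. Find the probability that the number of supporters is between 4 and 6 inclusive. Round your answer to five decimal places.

0.56493

X ~ Binomial(8, 0.48); P(4 ≤ X ≤ 6) = Σ C(8,k) p^k (1−p)^(8−k) over k:
  k=4: C(8,4)·0.48^4·0.52^4 = 0.2716917
  k=5: C(8,5)·0.48^5·0.52^3 = 0.2006339
  k=6: C(8,6)·0.48^6·0.52^2 = 0.0926002
Total = 0.5649258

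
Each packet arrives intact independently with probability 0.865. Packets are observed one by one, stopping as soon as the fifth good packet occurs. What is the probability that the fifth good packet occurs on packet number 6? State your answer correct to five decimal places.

Y = trial on which the fifth success occurs; negative binomial, r=5, p=0.865.
P(Y=6) = C(5,4) · p^5 · (1−p)^1
= 5 · 0.48426 · 0.135 = 0.3268770

0.32688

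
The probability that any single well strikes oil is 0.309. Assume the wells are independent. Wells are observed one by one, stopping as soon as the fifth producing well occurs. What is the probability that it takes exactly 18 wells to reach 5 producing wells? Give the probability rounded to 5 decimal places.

0.05490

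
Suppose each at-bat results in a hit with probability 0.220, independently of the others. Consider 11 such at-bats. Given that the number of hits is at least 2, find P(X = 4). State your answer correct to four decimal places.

0.1852

X ~ Binomial(11, 0.22). Want P(X=4 | X≥2) = P(X=4) / P(X≥2).
P(X=4) = C(11,4)·0.22^4·0.78^7 = 0.135790
P(X≥2) = 1 − 0.065019 − 0.201726 = 0.733255
Ratio = 0.135790 / 0.733255 = 0.185188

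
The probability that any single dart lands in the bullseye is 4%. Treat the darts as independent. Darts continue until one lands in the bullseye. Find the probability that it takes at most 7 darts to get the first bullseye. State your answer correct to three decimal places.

Y = number of darts to the first success; geometric, p = 0.04.
P(Y ≤ 7) = 1 − (1−p)^7 = 1 − 0.75145 = 0.24855

0.249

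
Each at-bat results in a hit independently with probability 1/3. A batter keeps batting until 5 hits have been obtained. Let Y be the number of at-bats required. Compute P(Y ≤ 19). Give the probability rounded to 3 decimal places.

0.812

Finishing within 19 at-bats ⇔ at least 5 successes in the first 19. With X ~ Binomial(19, 0.333333), P(Y ≤ 19) = 1 − P(X ≤ 4).
  k=0: C(19,0)·0.333333^0·0.666667^19 = 0.00045
  k=1: C(19,1)·0.333333^1·0.666667^18 = 0.00429
  k=2: C(19,2)·0.333333^2·0.666667^17 = 0.01928
  k=3: C(19,3)·0.333333^3·0.666667^16 = 0.05464
  k=4: C(19,4)·0.333333^4·0.666667^15 = 0.10928
1 − 0.18794 = 0.81206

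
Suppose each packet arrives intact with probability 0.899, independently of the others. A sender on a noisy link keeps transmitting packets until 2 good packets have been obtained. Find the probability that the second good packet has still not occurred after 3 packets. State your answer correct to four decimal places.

Needing more than 3 packets ⇔ fewer than 2 successes in the first 3. With X ~ Binomial(3, 0.899), P(Y > 3) = P(X ≤ 1).
  k=0: C(3,0)·0.899^0·0.101^3 = 0.001030
  k=1: C(3,1)·0.899^1·0.101^2 = 0.027512
P(X ≤ 1) = 0.028542

0.0285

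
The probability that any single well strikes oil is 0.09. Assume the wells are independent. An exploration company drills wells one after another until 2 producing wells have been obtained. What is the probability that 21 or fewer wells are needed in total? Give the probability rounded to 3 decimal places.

Finishing within 21 wells ⇔ at least 2 successes in the first 21. With X ~ Binomial(21, 0.09), P(Y ≤ 21) = 1 − P(X ≤ 1).
  k=0: C(21,0)·0.09^0·0.91^21 = 0.13800
  k=1: C(21,1)·0.09^1·0.91^20 = 0.28661
1 − 0.42461 = 0.57539

0.575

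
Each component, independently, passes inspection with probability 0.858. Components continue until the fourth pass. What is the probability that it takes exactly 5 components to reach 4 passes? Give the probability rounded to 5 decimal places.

Y = trial on which the fourth success occurs; negative binomial, r=4, p=0.858.
P(Y=5) = C(4,3) · p^4 · (1−p)^1
= 4 · 0.54194 · 0.142 = 0.3078205

0.30782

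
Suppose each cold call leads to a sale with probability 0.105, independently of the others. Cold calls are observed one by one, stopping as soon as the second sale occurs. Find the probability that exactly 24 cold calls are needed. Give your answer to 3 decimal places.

Y = trial on which the second success occurs; negative binomial, r=2, p=0.105.
P(Y=24) = C(23,1) · p^2 · (1−p)^22
= 23 · 0.011025 · 0.087118 = 0.02209

0.022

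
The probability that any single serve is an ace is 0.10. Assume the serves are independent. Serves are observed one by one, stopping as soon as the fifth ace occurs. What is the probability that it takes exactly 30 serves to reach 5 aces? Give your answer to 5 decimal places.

0.01705

Y = trial on which the fifth success occurs; negative binomial, r=5, p=0.10.
P(Y=30) = C(29,4) · p^5 · (1−p)^25
= 23751 · 1e-05 · 0.07179 = 0.0170508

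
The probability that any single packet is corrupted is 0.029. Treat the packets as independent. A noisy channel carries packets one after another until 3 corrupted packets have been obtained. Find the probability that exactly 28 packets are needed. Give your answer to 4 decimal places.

Y = trial on which the third success occurs; negative binomial, r=3, p=0.029.
P(Y=28) = C(27,2) · p^3 · (1−p)^25
= 351 · 2.4389e-05 · 0.47916 = 0.004102

0.0041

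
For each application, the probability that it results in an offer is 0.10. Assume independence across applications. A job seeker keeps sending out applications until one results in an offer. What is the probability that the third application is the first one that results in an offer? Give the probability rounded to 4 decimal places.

0.0810

Geometric (trials to first success), p = 0.10.
P(Y = 3) = (1−p)^2 · p = 0.81 · 0.10 = 0.081000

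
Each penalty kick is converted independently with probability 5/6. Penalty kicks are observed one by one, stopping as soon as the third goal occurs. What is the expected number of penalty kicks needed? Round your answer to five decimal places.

Y = total penalty kicks until the third success; negative binomial with r=3, p=0.833333.
E[Y] = r / p = 3 / 0.833333 = 3.6000000

3.60000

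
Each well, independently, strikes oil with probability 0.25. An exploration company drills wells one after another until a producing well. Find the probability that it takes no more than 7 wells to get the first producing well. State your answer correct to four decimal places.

0.8665

Y = number of wells to the first success; geometric, p = 0.25.
P(Y ≤ 7) = 1 − (1−p)^7 = 1 − 0.133484 = 0.866516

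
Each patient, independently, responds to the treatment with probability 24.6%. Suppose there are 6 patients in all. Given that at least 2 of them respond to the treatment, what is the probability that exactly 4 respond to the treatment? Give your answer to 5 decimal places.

0.06841

X ~ Binomial(6, 0.246). Want P(X=4 | X≥2) = P(X=4) / P(X≥2).
P(X=4) = C(6,4)·0.246^4·0.754^2 = 0.0312302
P(X≥2) = 1 − 0.1837503 − 0.3597022 = 0.4565475
Ratio = 0.0312302 / 0.4565475 = 0.0684051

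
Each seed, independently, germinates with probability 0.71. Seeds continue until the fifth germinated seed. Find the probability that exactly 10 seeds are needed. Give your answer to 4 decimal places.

Y = trial on which the fifth success occurs; negative binomial, r=5, p=0.71.
P(Y=10) = C(9,4) · p^5 · (1−p)^5
= 126 · 0.18042 · 0.0020511 = 0.046629

0.0466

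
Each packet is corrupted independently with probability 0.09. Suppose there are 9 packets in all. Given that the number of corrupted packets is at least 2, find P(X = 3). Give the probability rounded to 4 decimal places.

0.1819

X ~ Binomial(9, 0.09). Want P(X=3 | X≥2) = P(X=3) / P(X≥2).
P(X=3) = C(9,3)·0.09^3·0.91^6 = 0.034774
P(X≥2) = 1 − 0.427930 − 0.380905 = 0.191166
Ratio = 0.034774 / 0.191166 = 0.181905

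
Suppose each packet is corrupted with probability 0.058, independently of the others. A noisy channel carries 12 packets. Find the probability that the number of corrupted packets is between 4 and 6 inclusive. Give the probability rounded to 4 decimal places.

0.0038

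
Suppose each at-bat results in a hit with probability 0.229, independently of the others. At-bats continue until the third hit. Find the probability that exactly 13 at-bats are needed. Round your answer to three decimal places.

Y = trial on which the third success occurs; negative binomial, r=3, p=0.229.
P(Y=13) = C(12,2) · p^3 · (1−p)^10
= 66 · 0.012009 · 0.074224 = 0.05883

0.059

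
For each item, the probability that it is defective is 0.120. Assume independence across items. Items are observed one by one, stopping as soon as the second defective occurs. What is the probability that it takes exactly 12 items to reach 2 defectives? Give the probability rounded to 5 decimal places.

Y = trial on which the second success occurs; negative binomial, r=2, p=0.12.
P(Y=12) = C(11,1) · p^2 · (1−p)^10
= 11 · 0.0144 · 0.2785 = 0.0441146

0.04411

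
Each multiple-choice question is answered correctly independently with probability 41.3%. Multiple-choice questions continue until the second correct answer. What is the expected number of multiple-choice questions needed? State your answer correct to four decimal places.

Y = total multiple-choice questions until the second success; negative binomial with r=2, p=0.413.
E[Y] = r / p = 2 / 0.413 = 4.842615

4.8426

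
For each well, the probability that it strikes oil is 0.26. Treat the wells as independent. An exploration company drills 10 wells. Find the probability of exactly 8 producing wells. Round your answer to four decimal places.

X ~ Binomial(n=10, p=0.26).
P(X=8) = C(10,8) · p^8 · (1−p)^2
= 45 · 2.0883e-05 · 0.5476 = 0.000515

0.0005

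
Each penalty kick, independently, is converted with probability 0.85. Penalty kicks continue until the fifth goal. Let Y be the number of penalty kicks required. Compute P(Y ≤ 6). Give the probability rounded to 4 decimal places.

0.7765

Finishing within 6 penalty kicks ⇔ at least 5 successes in the first 6. With X ~ Binomial(6, 0.85), P(Y ≤ 6) = 1 − P(X ≤ 4).
  k=0: C(6,0)·0.85^0·0.15^6 = 0.000011
  k=1: C(6,1)·0.85^1·0.15^5 = 0.000387
  k=2: C(6,2)·0.85^2·0.15^4 = 0.005486
  k=3: C(6,3)·0.85^3·0.15^3 = 0.041453
  k=4: C(6,4)·0.85^4·0.15^2 = 0.176177
1 − 0.223516 = 0.776484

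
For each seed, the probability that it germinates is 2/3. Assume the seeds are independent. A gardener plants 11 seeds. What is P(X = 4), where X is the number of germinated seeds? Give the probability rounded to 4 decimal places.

0.0298

X ~ Binomial(n=11, p=0.666667).
P(X=4) = C(11,4) · p^4 · (1−p)^7
= 330 · 0.19753 · 0.00045725 = 0.029806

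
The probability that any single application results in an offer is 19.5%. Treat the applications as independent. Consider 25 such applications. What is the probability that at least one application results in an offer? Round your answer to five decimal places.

0.99559

P(at least one) = 1 − P(none) = 1 − (1 − 0.195)^25
= 1 − 0.0044147 = 0.9955853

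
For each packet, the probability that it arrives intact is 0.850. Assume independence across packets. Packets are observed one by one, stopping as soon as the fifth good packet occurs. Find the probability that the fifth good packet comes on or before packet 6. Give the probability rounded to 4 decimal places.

0.7765

Finishing within 6 packets ⇔ at least 5 successes in the first 6. With X ~ Binomial(6, 0.85), P(Y ≤ 6) = 1 − P(X ≤ 4).
  k=0: C(6,0)·0.85^0·0.15^6 = 0.000011
  k=1: C(6,1)·0.85^1·0.15^5 = 0.000387
  k=2: C(6,2)·0.85^2·0.15^4 = 0.005486
  k=3: C(6,3)·0.85^3·0.15^3 = 0.041453
  k=4: C(6,4)·0.85^4·0.15^2 = 0.176177
1 − 0.223516 = 0.776484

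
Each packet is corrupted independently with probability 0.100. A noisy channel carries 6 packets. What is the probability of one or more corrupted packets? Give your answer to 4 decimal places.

P(at least one) = 1 − P(none) = 1 − (1 − 0.10)^6
= 1 − 0.531441 = 0.468559

0.4686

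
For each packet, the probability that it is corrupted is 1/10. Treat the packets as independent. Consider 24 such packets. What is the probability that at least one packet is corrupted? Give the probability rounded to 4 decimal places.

0.9202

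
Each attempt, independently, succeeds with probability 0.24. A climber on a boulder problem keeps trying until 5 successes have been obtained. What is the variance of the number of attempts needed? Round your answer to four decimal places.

65.9722

Y = total attempts until the fifth success; negative binomial with r=5, p=0.24.
Var(Y) = r(1−p)/p² = 5·0.76 / 0.24² = 65.972222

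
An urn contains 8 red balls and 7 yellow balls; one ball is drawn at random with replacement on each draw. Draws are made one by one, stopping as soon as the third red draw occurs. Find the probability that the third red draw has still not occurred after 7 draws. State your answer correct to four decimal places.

0.1756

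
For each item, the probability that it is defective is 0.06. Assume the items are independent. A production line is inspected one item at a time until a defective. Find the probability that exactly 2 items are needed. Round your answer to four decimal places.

Geometric (trials to first success), p = 0.06.
P(Y = 2) = (1−p)^1 · p = 0.94 · 0.06 = 0.056400

0.0564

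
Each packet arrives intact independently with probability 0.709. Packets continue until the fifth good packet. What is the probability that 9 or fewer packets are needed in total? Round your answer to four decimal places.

0.9118

Finishing within 9 packets ⇔ at least 5 successes in the first 9. With X ~ Binomial(9, 0.709), P(Y ≤ 9) = 1 − P(X ≤ 4).
  k=0: C(9,0)·0.709^0·0.291^9 = 0.000015
  k=1: C(9,1)·0.709^1·0.291^8 = 0.000328
  k=2: C(9,2)·0.709^2·0.291^7 = 0.003198
  k=3: C(9,3)·0.709^3·0.291^6 = 0.018179
  k=4: C(9,4)·0.709^4·0.291^5 = 0.066439
1 − 0.088159 = 0.911841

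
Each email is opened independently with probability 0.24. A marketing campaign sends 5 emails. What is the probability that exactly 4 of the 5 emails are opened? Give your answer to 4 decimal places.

0.0126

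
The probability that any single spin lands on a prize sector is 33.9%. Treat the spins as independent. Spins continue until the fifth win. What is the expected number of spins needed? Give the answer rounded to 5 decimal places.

14.74926

Y = total spins until the fifth success; negative binomial with r=5, p=0.339.
E[Y] = r / p = 5 / 0.339 = 14.7492625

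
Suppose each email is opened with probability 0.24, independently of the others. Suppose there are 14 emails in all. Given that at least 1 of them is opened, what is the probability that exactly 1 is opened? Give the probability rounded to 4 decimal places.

X ~ Binomial(14, 0.24). Want P(X=1 | X≥1) = P(X=1) / P(X≥1).
P(X=1) = C(14,1)·0.24^1·0.76^13 = 0.094823
P(X≥1) = 1 − 0.021448 = 0.978552
Ratio = 0.094823 / 0.978552 = 0.096902

0.0969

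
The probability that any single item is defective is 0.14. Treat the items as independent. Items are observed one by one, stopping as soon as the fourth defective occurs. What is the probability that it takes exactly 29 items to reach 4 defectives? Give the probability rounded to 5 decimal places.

0.02899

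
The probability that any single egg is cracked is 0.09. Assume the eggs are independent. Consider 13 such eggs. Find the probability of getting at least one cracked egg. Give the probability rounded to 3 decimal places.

0.707

P(at least one) = 1 − P(none) = 1 − (1 − 0.09)^13
= 1 − 0.29345 = 0.70655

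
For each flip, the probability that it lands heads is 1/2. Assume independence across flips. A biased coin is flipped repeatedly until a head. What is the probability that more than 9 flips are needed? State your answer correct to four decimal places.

Y = number of flips to the first success; geometric, p = 0.50.
P(Y > 9) = P(first 9 all fail) = (1−p)^9 = 0.001953

0.0020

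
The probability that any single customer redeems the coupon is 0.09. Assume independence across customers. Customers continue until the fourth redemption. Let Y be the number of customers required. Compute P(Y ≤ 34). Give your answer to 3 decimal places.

0.367

Finishing within 34 customers ⇔ at least 4 successes in the first 34. With X ~ Binomial(34, 0.09), P(Y ≤ 34) = 1 − P(X ≤ 3).
  k=0: C(34,0)·0.09^0·0.91^34 = 0.04050
  k=1: C(34,1)·0.09^1·0.91^33 = 0.13617
  k=2: C(34,2)·0.09^2·0.91^32 = 0.22221
  k=3: C(34,3)·0.09^3·0.91^31 = 0.23442
1 − 0.63331 = 0.36669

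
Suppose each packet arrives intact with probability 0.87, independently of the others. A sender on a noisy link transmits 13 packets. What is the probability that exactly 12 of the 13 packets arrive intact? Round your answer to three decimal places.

0.318

X ~ Binomial(n=13, p=0.87).
P(X=12) = C(13,12) · p^12 · (1−p)^1
= 13 · 0.18803 · 0.13 = 0.31777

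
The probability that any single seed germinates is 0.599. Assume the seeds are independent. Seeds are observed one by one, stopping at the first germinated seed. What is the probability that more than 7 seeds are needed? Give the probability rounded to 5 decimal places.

Y = number of seeds to the first success; geometric, p = 0.599.
P(Y > 7) = P(first 7 all fail) = (1−p)^7 = 0.0016673

0.00167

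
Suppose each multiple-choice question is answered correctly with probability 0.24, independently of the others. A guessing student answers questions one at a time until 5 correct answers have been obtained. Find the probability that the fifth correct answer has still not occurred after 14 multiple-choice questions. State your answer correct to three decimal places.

0.770

Needing more than 14 multiple-choice questions ⇔ fewer than 5 successes in the first 14. With X ~ Binomial(14, 0.24), P(Y > 14) = P(X ≤ 4).
  k=0: C(14,0)·0.24^0·0.76^14 = 0.02145
  k=1: C(14,1)·0.24^1·0.76^13 = 0.09482
  k=2: C(14,2)·0.24^2·0.76^12 = 0.19464
  k=3: C(14,3)·0.24^3·0.76^11 = 0.24586
  k=4: C(14,4)·0.24^4·0.76^10 = 0.21351
P(X ≤ 4) = 0.77028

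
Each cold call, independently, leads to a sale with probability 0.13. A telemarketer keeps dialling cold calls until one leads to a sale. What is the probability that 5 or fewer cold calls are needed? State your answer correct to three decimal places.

0.502

Y = number of cold calls to the first success; geometric, p = 0.13.
P(Y ≤ 5) = 1 − (1−p)^5 = 1 − 0.49842 = 0.50158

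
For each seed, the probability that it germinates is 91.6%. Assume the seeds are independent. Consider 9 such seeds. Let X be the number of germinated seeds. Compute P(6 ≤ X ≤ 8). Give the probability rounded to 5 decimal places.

X ~ Binomial(9, 0.916); P(6 ≤ X ≤ 8) = Σ C(9,k) p^k (1−p)^(9−k) over k:
  k=6: C(9,6)·0.916^6·0.084^3 = 0.0294097
  k=7: C(9,7)·0.916^7·0.084^2 = 0.1374451
  k=8: C(9,8)·0.916^8·0.084^1 = 0.3747016
Total = 0.5415564

0.54156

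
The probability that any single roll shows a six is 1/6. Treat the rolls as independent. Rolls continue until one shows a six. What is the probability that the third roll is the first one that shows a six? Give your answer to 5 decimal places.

0.11574

Geometric (trials to first success), p = 0.166667.
P(Y = 3) = (1−p)^2 · p = 0.69444 · 0.166667 = 0.1157407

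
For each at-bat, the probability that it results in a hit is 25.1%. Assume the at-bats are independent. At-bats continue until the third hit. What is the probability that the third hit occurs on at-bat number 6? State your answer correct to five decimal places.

0.06645

Y = trial on which the third success occurs; negative binomial, r=3, p=0.251.
P(Y=6) = C(5,2) · p^3 · (1−p)^3
= 10 · 0.015813 · 0.42019 = 0.0664457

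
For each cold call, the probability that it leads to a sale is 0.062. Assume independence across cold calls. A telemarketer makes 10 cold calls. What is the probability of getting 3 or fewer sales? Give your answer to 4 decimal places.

0.9977

X ~ Binomial(10, 0.062); P(X ≤ 3) = Σ C(10,k) p^k (1−p)^(10−k) over k:
  k=0: C(10,0)·0.062^0·0.938^10 = 0.527264
  k=1: C(10,1)·0.062^1·0.938^9 = 0.348512
  k=2: C(10,2)·0.062^2·0.938^8 = 0.103662
  k=3: C(10,3)·0.062^3·0.938^7 = 0.018272
Total = 0.997709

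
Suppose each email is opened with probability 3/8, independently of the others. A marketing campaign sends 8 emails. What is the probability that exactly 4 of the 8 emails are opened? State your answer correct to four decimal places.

X ~ Binomial(n=8, p=0.375).
P(X=4) = C(8,4) · p^4 · (1−p)^4
= 70 · 0.019775 · 0.15259 = 0.211224

0.2112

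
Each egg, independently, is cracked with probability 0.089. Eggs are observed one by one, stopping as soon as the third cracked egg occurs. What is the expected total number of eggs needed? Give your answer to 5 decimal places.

33.70787

Y = total eggs until the third success; negative binomial with r=3, p=0.089.
E[Y] = r / p = 3 / 0.089 = 33.7078652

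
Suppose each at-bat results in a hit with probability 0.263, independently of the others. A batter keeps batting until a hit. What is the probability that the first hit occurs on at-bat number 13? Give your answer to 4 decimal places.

Geometric (trials to first success), p = 0.263.
P(Y = 13) = (1−p)^12 · p = 0.025681 · 0.263 = 0.006754

0.0068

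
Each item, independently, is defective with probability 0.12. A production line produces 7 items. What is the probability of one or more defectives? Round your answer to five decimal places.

0.59132

P(at least one) = 1 − P(none) = 1 − (1 − 0.12)^7
= 1 − 0.4086756 = 0.5913244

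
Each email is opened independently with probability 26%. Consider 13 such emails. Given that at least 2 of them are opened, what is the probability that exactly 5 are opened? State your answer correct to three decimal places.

0.155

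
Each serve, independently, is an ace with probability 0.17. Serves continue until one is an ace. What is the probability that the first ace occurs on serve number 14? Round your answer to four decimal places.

0.0151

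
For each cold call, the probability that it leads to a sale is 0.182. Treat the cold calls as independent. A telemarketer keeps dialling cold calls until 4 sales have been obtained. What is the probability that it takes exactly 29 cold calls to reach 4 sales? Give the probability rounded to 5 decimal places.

Y = trial on which the fourth success occurs; negative binomial, r=4, p=0.182.
P(Y=29) = C(28,3) · p^4 · (1−p)^25
= 3276 · 0.0010972 · 0.0065892 = 0.0236844

0.02368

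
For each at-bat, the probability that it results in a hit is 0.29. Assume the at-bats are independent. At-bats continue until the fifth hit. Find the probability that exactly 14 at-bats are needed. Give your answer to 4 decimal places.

Y = trial on which the fifth success occurs; negative binomial, r=5, p=0.29.
P(Y=14) = C(13,4) · p^5 · (1−p)^9
= 715 · 0.0020511 · 0.045849 = 0.067239

0.0672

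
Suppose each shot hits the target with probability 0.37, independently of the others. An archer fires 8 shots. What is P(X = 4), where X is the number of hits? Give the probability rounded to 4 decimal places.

X ~ Binomial(n=8, p=0.37).
P(X=4) = C(8,4) · p^4 · (1−p)^4
= 70 · 0.018742 · 0.15753 = 0.206665

0.2067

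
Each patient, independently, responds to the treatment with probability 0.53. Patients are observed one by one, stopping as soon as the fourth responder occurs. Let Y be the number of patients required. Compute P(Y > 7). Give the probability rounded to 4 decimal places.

Needing more than 7 patients ⇔ fewer than 4 successes in the first 7. With X ~ Binomial(7, 0.53), P(Y > 7) = P(X ≤ 3).
  k=0: C(7,0)·0.53^0·0.47^7 = 0.005066
  k=1: C(7,1)·0.53^1·0.47^6 = 0.039991
  k=2: C(7,2)·0.53^2·0.47^5 = 0.135288
  k=3: C(7,3)·0.53^3·0.47^4 = 0.254265
P(X ≤ 3) = 0.434611

0.4346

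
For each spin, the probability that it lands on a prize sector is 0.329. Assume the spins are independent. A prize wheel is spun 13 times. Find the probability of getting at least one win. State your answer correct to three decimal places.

P(at least one) = 1 − P(none) = 1 − (1 − 0.329)^13
= 1 − 0.00559 = 0.99441

0.994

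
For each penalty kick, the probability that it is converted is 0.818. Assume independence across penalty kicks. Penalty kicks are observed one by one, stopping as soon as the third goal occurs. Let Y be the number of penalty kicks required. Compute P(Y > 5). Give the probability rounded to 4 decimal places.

Needing more than 5 penalty kicks ⇔ fewer than 3 successes in the first 5. With X ~ Binomial(5, 0.818), P(Y > 5) = P(X ≤ 2).
  k=0: C(5,0)·0.818^0·0.182^5 = 0.000200
  k=1: C(5,1)·0.818^1·0.182^4 = 0.004488
  k=2: C(5,2)·0.818^2·0.182^3 = 0.040339
P(X ≤ 2) = 0.045026

0.0450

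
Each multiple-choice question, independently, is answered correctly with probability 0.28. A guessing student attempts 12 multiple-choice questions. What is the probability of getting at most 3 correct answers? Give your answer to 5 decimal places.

0.55483

X ~ Binomial(12, 0.28); P(X ≤ 3) = Σ C(12,k) p^k (1−p)^(12−k) over k:
  k=0: C(12,0)·0.28^0·0.72^12 = 0.0194084
  k=1: C(12,1)·0.28^1·0.72^11 = 0.0905726
  k=2: C(12,2)·0.28^2·0.72^10 = 0.1937247
  k=3: C(12,3)·0.28^3·0.72^9 = 0.2511246
Total = 0.5548303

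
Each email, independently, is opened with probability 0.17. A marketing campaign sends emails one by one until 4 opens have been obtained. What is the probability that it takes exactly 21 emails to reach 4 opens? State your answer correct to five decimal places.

Y = trial on which the fourth success occurs; negative binomial, r=4, p=0.17.
P(Y=21) = C(20,3) · p^4 · (1−p)^17
= 1140 · 0.00083521 · 0.042104 = 0.0400893

0.04009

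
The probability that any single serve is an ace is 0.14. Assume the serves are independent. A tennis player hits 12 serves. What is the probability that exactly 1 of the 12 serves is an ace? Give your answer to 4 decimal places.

X ~ Binomial(n=12, p=0.14).
P(X=1) = C(12,1) · p^1 · (1−p)^11
= 12 · 0.14 · 0.19032 = 0.319737

0.3197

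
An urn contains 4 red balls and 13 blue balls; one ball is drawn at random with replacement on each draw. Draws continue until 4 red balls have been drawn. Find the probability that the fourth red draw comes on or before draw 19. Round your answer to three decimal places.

0.687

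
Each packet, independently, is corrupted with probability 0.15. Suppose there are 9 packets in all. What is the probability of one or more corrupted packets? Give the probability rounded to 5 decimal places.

P(at least one) = 1 − P(none) = 1 − (1 − 0.15)^9
= 1 − 0.2316169 = 0.7683831

0.76838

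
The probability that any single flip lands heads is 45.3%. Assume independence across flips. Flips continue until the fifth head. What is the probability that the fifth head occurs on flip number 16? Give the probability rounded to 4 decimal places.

0.0342

Y = trial on which the fifth success occurs; negative binomial, r=5, p=0.453.
P(Y=16) = C(15,4) · p^5 · (1−p)^11
= 1365 · 0.019076 · 0.0013118 = 0.034157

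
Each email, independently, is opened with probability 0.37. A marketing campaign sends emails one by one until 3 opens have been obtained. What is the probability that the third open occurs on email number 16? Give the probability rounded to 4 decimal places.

Y = trial on which the third success occurs; negative binomial, r=3, p=0.37.
P(Y=16) = C(15,2) · p^3 · (1−p)^13
= 105 · 0.050653 · 0.0024628 = 0.013099

0.0131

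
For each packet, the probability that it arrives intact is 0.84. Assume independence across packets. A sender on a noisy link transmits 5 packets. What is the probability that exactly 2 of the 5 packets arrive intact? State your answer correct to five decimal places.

0.02890

X ~ Binomial(n=5, p=0.84).
P(X=2) = C(5,2) · p^2 · (1−p)^3
= 10 · 0.7056 · 0.004096 = 0.0289014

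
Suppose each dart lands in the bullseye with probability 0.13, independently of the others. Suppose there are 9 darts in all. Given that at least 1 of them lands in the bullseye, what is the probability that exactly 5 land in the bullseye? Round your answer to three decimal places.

0.004

X ~ Binomial(9, 0.13). Want P(X=5 | X≥1) = P(X=5) / P(X≥1).
P(X=5) = C(9,5)·0.13^5·0.87^4 = 0.00268
P(X≥1) = 1 − 0.28554 = 0.71446
Ratio = 0.00268 / 0.71446 = 0.00375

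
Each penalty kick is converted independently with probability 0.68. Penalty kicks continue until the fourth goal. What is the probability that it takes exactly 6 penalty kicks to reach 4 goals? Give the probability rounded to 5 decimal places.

0.21895

Y = trial on which the fourth success occurs; negative binomial, r=4, p=0.68.
P(Y=6) = C(5,3) · p^4 · (1−p)^2
= 10 · 0.21381 · 0.1024 = 0.2189453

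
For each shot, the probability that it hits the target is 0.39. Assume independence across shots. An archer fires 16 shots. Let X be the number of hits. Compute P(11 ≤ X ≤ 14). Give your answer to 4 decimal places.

0.0155

X ~ Binomial(16, 0.39); P(11 ≤ X ≤ 14) = Σ C(16,k) p^k (1−p)^(16−k) over k:
  k=11: C(16,11)·0.39^11·0.61^5 = 0.011712
  k=12: C(16,12)·0.39^12·0.61^4 = 0.003120
  k=13: C(16,13)·0.39^13·0.61^3 = 0.000614
  k=14: C(16,14)·0.39^14·0.61^2 = 0.000084
Total = 0.015530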